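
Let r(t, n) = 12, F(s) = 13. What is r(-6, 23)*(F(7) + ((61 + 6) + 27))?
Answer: 1284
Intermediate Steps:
r(-6, 23)*(F(7) + ((61 + 6) + 27)) = 12*(13 + ((61 + 6) + 27)) = 12*(13 + (67 + 27)) = 12*(13 + 94) = 12*107 = 1284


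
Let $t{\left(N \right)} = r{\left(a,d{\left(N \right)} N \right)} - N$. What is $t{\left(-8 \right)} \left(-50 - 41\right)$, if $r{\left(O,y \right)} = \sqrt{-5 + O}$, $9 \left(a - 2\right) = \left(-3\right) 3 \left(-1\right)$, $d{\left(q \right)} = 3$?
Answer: $-728 - 91 i \sqrt{2} \approx -728.0 - 128.69 i$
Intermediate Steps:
$a = 3$ ($a = 2 + \frac{\left(-3\right) 3 \left(-1\right)}{9} = 2 + \frac{\left(-9\right) \left(-1\right)}{9} = 2 + \frac{1}{9} \cdot 9 = 2 + 1 = 3$)
$t{\left(N \right)} = - N + i \sqrt{2}$ ($t{\left(N \right)} = \sqrt{-5 + 3} - N = \sqrt{-2} - N = i \sqrt{2} - N = - N + i \sqrt{2}$)
$t{\left(-8 \right)} \left(-50 - 41\right) = \left(\left(-1\right) \left(-8\right) + i \sqrt{2}\right) \left(-50 - 41\right) = \left(8 + i \sqrt{2}\right) \left(-91\right) = -728 - 91 i \sqrt{2}$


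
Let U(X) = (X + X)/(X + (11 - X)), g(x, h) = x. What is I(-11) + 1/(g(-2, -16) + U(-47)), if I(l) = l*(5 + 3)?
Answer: -10219/116 ≈ -88.095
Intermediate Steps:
U(X) = 2*X/11 (U(X) = (2*X)/11 = (2*X)*(1/11) = 2*X/11)
I(l) = 8*l (I(l) = l*8 = 8*l)
I(-11) + 1/(g(-2, -16) + U(-47)) = 8*(-11) + 1/(-2 + (2/11)*(-47)) = -88 + 1/(-2 - 94/11) = -88 + 1/(-116/11) = -88 - 11/116 = -10219/116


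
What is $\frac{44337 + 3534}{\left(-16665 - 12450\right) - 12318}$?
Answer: $- \frac{15957}{13811} \approx -1.1554$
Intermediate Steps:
$\frac{44337 + 3534}{\left(-16665 - 12450\right) - 12318} = \frac{47871}{-29115 - 12318} = \frac{47871}{-41433} = 47871 \left(- \frac{1}{41433}\right) = - \frac{15957}{13811}$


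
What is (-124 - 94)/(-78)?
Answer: 109/39 ≈ 2.7949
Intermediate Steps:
(-124 - 94)/(-78) = -218*(-1/78) = 109/39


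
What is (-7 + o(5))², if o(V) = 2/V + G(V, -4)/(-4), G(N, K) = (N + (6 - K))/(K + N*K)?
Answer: 1062961/25600 ≈ 41.522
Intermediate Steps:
G(N, K) = (6 + N - K)/(K + K*N)
o(V) = 2/V + (10 + V)/(16*(1 + V)) (o(V) = 2/V + ((6 + V - 1*(-4))/((-4)*(1 + V)))/(-4) = 2/V - (6 + V + 4)/(4*(1 + V))*(-¼) = 2/V - (10 + V)/(4*(1 + V))*(-¼) = 2/V + (10 + V)/(16*(1 + V)))
(-7 + o(5))² = (-7 + (1/16)*(32 + 5² + 42*5)/(5*(1 + 5)))² = (-7 + (1/16)*(⅕)*(32 + 25 + 210)/6)² = (-7 + (1/16)*(⅕)*(⅙)*267)² = (-7 + 89/160)² = (-1031/160)² = 1062961/25600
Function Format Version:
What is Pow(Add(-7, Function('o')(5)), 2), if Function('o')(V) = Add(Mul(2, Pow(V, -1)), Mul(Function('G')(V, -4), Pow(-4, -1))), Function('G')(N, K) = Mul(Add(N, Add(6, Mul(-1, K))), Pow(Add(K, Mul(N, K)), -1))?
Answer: Rational(1062961, 25600) ≈ 41.522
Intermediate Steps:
Function('G')(N, K) = Mul(Pow(Add(K, Mul(K, N)), -1), Add(6, N, Mul(-1, K))) (Function('G')(N, K) = Mul(Add(6, N, Mul(-1, K)), Pow(Add(K, Mul(K, N)), -1)) = Mul(Pow(Add(K, Mul(K, N)), -1), Add(6, N, Mul(-1, K))))
Function('o')(V) = Add(Mul(2, Pow(V, -1)), Mul(Rational(1, 16), Pow(Add(1, V), -1), Add(10, V))) (Function('o')(V) = Add(Mul(2, Pow(V, -1)), Mul(Mul(Pow(-4, -1), Pow(Add(1, V), -1), Add(6, V, Mul(-1, -4))), Pow(-4, -1))) = Add(Mul(2, Pow(V, -1)), Mul(Mul(Rational(-1, 4), Pow(Add(1, V), -1), Add(6, V, 4)), Rational(-1, 4))) = Add(Mul(2, Pow(V, -1)), Mul(Mul(Rational(-1, 4), Pow(Add(1, V), -1), Add(10, V)), Rational(-1, 4))) = Add(Mul(2, Pow(V, -1)), Mul(Rational(1, 16), Pow(Add(1, V), -1), Add(10, V))))
Pow(Add(-7, Function('o')(5)), 2) = Pow(Add(-7, Mul(Rational(1, 16), Pow(5, -1), Pow(Add(1, 5), -1), Add(32, Pow(5, 2), Mul(42, 5)))), 2) = Pow(Add(-7, Mul(Rational(1, 16), Rational(1, 5), Pow(6, -1), Add(32, 25, 210))), 2) = Pow(Add(-7, Mul(Rational(1, 16), Rational(1, 5), Rational(1, 6), 267)), 2) = Pow(Add(-7, Rational(89, 160)), 2) = Pow(Rational(-1031, 160), 2) = Rational(1062961, 25600)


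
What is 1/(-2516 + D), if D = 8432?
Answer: 1/5916 ≈ 0.00016903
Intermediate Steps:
1/(-2516 + D) = 1/(-2516 + 8432) = 1/5916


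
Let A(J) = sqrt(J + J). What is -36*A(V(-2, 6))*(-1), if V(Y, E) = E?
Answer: 72*sqrt(3) ≈ 124.71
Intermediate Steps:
A(J) = sqrt(2)*sqrt(J) (A(J) = sqrt(2*J) = sqrt(2)*sqrt(J))
-36*A(V(-2, 6))*(-1) = -36*sqrt(2)*sqrt(6)*(-1) = -72*sqrt(3)*(-1) = 72*sqrt(3)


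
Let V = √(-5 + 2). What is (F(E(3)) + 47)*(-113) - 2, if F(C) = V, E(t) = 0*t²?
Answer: -5313 - 113*I*√3 ≈ -5313.0 - 195.72*I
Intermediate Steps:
V = I*√3 (V = √(-3) = I*√3 ≈ 1.732*I)
E(t) = 0
F(C) = I*√3
(F(E(3)) + 47)*(-113) - 2 = (I*√3 + 47)*(-113) - 2 = (47 + I*√3)*(-113) - 2 = (-5311 - 113*I*√3) - 2 = -5313 - 113*I*√3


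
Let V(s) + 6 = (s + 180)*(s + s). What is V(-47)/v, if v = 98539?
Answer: -12508/98539 ≈ -0.12693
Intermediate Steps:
V(s) = -6 + 2*s*(180 + s) (V(s) = -6 + (s + 180)*(s + s) = -6 + (180 + s)*(2*s) = -6 + 2*s*(180 + s))
V(-47)/v = (-6 + 2*(-47)² + 360*(-47))/98539 = (-6 + 2*2209 - 16920)*(1/98539) = (-6 + 4418 - 16920)*(1/98539) = -12508*1/98539 = -12508/98539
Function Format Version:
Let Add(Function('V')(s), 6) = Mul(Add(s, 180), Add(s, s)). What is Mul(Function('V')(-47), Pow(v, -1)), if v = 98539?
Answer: Rational(-12508, 98539) ≈ -0.12693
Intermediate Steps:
Function('V')(s) = Add(-6, Mul(2, s, Add(180, s))) (Function('V')(s) = Add(-6, Mul(Add(s, 180), Add(s, s))) = Add(-6, Mul(Add(180, s), Mul(2, s))) = Add(-6, Mul(2, s, Add(180, s))))
Mul(Function('V')(-47), Pow(v, -1)) = Mul(Add(-6, Mul(2, Pow(-47, 2)), Mul(360, -47)), Pow(98539, -1)) = Mul(Add(-6, Mul(2, 2209), -16920), Rational(1, 98539)) = Mul(Add(-6, 4418, -16920), Rational(1, 98539)) = Mul(-12508, Rational(1, 98539)) = Rational(-12508, 98539)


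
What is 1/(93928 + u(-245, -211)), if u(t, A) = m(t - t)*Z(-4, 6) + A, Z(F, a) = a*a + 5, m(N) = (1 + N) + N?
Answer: 1/93758 ≈ 1.0666e-5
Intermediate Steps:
m(N) = 1 + 2*N
Z(F, a) = 5 + a² (Z(F, a) = a² + 5 = 5 + a²)
u(t, A) = 41 + A (u(t, A) = (1 + 2*(t - t))*(5 + 6²) + A = (1 + 2*0)*(5 + 36) + A = (1 + 0)*41 + A = 1*41 + A = 41 + A)
1/(93928 + u(-245, -211)) = 1/(93928 + (41 - 211)) = 1/(93928 - 170) = 1/93758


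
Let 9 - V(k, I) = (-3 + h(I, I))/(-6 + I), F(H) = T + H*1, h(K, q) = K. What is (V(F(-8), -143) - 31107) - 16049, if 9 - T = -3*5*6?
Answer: -7025049/149 ≈ -47148.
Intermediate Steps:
T = 99 (T = 9 - (-3*5)*6 = 9 - (-15)*6 = 9 - 1*(-90) = 9 + 90 = 99)
F(H) = 99 + H (F(H) = 99 + H*1 = 99 + H)
V(k, I) = 9 - (-3 + I)/(-6 + I)
(V(F(-8), -143) - 31107) - 16049 = ((-51 + 8*(-143))/(-6 - 143) - 31107) - 16049 = ((-51 - 1144)/(-149) - 31107) - 16049 = (-1/149*(-1195) - 31107) - 16049 = (1195/149 - 31107) - 16049 = -4633748/149 - 16049 = -7025049/149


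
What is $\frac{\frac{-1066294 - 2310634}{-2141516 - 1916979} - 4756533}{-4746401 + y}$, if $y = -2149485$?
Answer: $\frac{19304362020907}{27986918851570} \approx 0.68976$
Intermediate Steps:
$\frac{\frac{-1066294 - 2310634}{-2141516 - 1916979} - 4756533}{-4746401 + y} = \frac{\frac{-1066294 - 2310634}{-2141516 - 1916979} - 4756533}{-4746401 - 2149485} = \frac{- \frac{3376928}{-4058495} - 4756533}{-6895886} = \left(\left(-3376928\right) \left(- \frac{1}{4058495}\right) - 4756533\right) \left(- \frac{1}{6895886}\right) = \left(\frac{3376928}{4058495} - 4756533\right) \left(- \frac{1}{6895886}\right) = \left(- \frac{19304362020907}{4058495}\right) \left(- \frac{1}{6895886}\right) = \frac{19304362020907}{27986918851570}$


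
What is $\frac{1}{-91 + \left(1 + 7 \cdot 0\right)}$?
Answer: $- \frac{1}{90} \approx -0.011111$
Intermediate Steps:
$\frac{1}{-91 + \left(1 + 7 \cdot 0\right)} = \frac{1}{-91 + \left(1 + 0\right)} = \frac{1}{-91 + 1} = \frac{1}{-90} = - \frac{1}{90}$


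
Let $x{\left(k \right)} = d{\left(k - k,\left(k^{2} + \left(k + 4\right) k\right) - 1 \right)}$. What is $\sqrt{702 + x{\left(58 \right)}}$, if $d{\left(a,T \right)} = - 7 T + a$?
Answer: $i \sqrt{48011} \approx 219.11 i$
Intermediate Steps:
$d{\left(a,T \right)} = a - 7 T$
$x{\left(k \right)} = 7 - 7 k^{2} - 7 k \left(4 + k\right)$ ($x{\left(k \right)} = \left(k - k\right) - 7 \left(\left(k^{2} + \left(k + 4\right) k\right) - 1\right) = 0 - 7 \left(\left(k^{2} + \left(4 + k\right) k\right) - 1\right) = 0 - 7 \left(\left(k^{2} + k \left(4 + k\right)\right) - 1\right) = 0 - 7 \left(-1 + k^{2} + k \left(4 + k\right)\right) = 0 - \left(-7 + 7 k^{2} + 7 k \left(4 + k\right)\right) = 7 - 7 k^{2} - 7 k \left(4 + k\right)$)
$\sqrt{702 + x{\left(58 \right)}} = \sqrt{702 - \left(1617 + 47096\right)} = \sqrt{702 - 48713} = \sqrt{-48011} = i \sqrt{48011}$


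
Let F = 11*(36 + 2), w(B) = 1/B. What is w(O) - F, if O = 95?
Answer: -39709/95 ≈ -417.99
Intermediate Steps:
F = 418 (F = 11*38 = 418)
w(O) - F = 1/95 - 1*418 = 1/95 - 418 = -39709/95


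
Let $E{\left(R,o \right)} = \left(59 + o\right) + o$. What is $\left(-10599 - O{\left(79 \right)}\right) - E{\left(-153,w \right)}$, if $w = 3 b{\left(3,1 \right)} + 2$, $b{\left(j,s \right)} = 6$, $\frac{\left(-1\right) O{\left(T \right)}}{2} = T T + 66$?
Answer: $1916$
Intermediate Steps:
$O{\left(T \right)} = -132 - 2 T^{2}$ ($O{\left(T \right)} = - 2 \left(T T + 66\right) = - 2 \left(T^{2} + 66\right) = - 2 \left(66 + T^{2}\right) = -132 - 2 T^{2}$)
$w = 20$ ($w = 3 \cdot 6 + 2 = 18 + 2 = 20$)
$E{\left(R,o \right)} = 59 + 2 o$
$\left(-10599 - O{\left(79 \right)}\right) - E{\left(-153,w \right)} = \left(-10599 - \left(-132 - 2 \cdot 79^{2}\right)\right) - \left(59 + 2 \cdot 20\right) = \left(-10599 - \left(-132 - 12482\right)\right) - \left(59 + 40\right) = \left(-10599 - \left(-132 - 12482\right)\right) - 99 = \left(-10599 - -12614\right) - 99 = \left(-10599 + 12614\right) - 99 = 2015 - 99 = 1916$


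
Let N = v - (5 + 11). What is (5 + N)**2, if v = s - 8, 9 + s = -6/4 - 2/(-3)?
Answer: 29929/36 ≈ 831.36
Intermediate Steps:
s = -59/6 (s = -9 + (-6/4 - 2/(-3)) = -9 + (-6*1/4 - 2*(-1/3)) = -9 + (-3/2 + 2/3) = -9 - 5/6 = -59/6 ≈ -9.8333)
v = -107/6 (v = -59/6 - 8 = -107/6 ≈ -17.833)
N = -203/6 (N = -107/6 - (5 + 11) = -107/6 - 1*16 = -107/6 - 16 = -203/6 ≈ -33.833)
(5 + N)**2 = (5 - 203/6)**2 = (-173/6)**2 = 29929/36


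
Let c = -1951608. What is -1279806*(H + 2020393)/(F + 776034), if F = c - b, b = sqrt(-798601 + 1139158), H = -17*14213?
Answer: 892058106069835056/460657962973 - 758827692744*sqrt(340557)/460657962973 ≈ 1.9355e+6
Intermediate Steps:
H = -241621
b = sqrt(340557) ≈ 583.57
F = -1951608 - sqrt(340557) ≈ -1.9522e+6
-1279806*(H + 2020393)/(F + 776034) = -1279806*(-241621 + 2020393)/((-1951608 - sqrt(340557)) + 776034) = -1279806*1778772/(-1175574 - sqrt(340557)) = -1279806/(-195929/296462 - sqrt(340557)/1778772)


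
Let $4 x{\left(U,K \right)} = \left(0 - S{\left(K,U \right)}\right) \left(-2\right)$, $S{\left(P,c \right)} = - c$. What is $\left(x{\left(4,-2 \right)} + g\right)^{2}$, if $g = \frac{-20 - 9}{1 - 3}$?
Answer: $\frac{625}{4} \approx 156.25$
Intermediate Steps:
$g = \frac{29}{2}$ ($g = - \frac{29}{-2} = \left(-29\right) \left(- \frac{1}{2}\right) = \frac{29}{2} \approx 14.5$)
$x{\left(U,K \right)} = - \frac{U}{2}$ ($x{\left(U,K \right)} = \frac{\left(0 - - U\right) \left(-2\right)}{4} = \frac{\left(0 + U\right) \left(-2\right)}{4} = \frac{U \left(-2\right)}{4} = \frac{\left(-2\right) U}{4} = - \frac{U}{2}$)
$\left(x{\left(4,-2 \right)} + g\right)^{2} = \left(\left(- \frac{1}{2}\right) 4 + \frac{29}{2}\right)^{2} = \left(-2 + \frac{29}{2}\right)^{2} = \left(\frac{25}{2}\right)^{2} = \frac{625}{4}$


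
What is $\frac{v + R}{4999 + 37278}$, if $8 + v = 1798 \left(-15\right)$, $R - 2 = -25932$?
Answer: $- \frac{52908}{42277} \approx -1.2515$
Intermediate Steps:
$R = -25930$ ($R = 2 - 25932 = -25930$)
$v = -26978$ ($v = -8 + 1798 \left(-15\right) = -8 - 26970 = -26978$)
$\frac{v + R}{4999 + 37278} = \frac{-26978 - 25930}{4999 + 37278} = - \frac{52908}{42277}$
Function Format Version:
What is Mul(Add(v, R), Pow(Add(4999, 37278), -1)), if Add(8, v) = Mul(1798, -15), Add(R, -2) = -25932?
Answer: Rational(-52908, 42277) ≈ -1.2515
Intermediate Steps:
R = -25930 (R = Add(2, -25932) = -25930)
v = -26978 (v = Add(-8, Mul(1798, -15)) = Add(-8, -26970) = -26978)
Mul(Add(v, R), Pow(Add(4999, 37278), -1)) = Mul(Add(-26978, -25930), Pow(Add(4999, 37278), -1)) = Mul(-52908, Pow(42277, -1)) = Mul(-52908, Rational(1, 42277)) = Rational(-52908, 42277)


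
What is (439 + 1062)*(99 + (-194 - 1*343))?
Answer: -657438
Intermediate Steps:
(439 + 1062)*(99 + (-194 - 1*343)) = 1501*(99 + (-194 - 343)) = 1501*(99 - 537) = 1501*(-438) = -657438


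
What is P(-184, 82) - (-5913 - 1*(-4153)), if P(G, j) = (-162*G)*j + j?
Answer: 2446098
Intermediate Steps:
P(G, j) = j - 162*G*j (P(G, j) = -162*G*j + j = j - 162*G*j)
P(-184, 82) - (-5913 - 1*(-4153)) = 82*(1 - 162*(-184)) - (-5913 - 1*(-4153)) = 82*(1 + 29808) - (-5913 + 4153) = 82*29809 - 1*(-1760) = 2444338 + 1760 = 2446098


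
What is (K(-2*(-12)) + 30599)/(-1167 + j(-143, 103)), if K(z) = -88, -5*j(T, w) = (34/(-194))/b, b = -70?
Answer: -1035848450/39619667 ≈ -26.145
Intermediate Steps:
j(T, w) = -17/33950 (j(T, w) = -34/(-194)/(5*(-70)) = -34*(-1/194)*(-1)/(5*70) = -(-17)*(-1)/(485*70) = -1/5*17/6790 = -17/33950)
(K(-2*(-12)) + 30599)/(-1167 + j(-143, 103)) = (-88 + 30599)/(-1167 - 17/33950) = 30511/(-39619667/33950) = 30511*(-33950/39619667) = -1035848450/39619667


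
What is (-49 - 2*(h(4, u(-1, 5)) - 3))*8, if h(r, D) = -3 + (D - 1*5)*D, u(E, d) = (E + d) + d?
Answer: -872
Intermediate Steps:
u(E, d) = E + 2*d
h(r, D) = -3 + D*(-5 + D) (h(r, D) = -3 + (D - 5)*D = -3 + (-5 + D)*D = -3 + D*(-5 + D))
(-49 - 2*(h(4, u(-1, 5)) - 3))*8 = (-49 - 2*((-3 + (-1 + 2*5)**2 - 5*(-1 + 2*5)) - 3))*8 = (-49 - 2*((-3 + (-1 + 10)**2 - 5*(-1 + 10)) - 3))*8 = (-49 - 2*((-3 + 9**2 - 5*9) - 3))*8 = (-49 - 2*((-3 + 81 - 45) - 3))*8 = (-49 - 2*(33 - 3))*8 = (-49 - 2*30)*8 = (-49 - 60)*8 = -109*8 = -872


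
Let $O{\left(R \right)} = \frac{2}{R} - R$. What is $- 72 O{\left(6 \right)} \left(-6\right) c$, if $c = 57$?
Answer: $-139536$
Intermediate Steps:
$O{\left(R \right)} = - R + \frac{2}{R}$
$- 72 O{\left(6 \right)} \left(-6\right) c = - 72 \left(\left(-1\right) 6 + \frac{2}{6}\right) \left(-6\right) 57 = - 72 \left(-6 + 2 \cdot \frac{1}{6}\right) \left(-6\right) 57 = - 72 \left(-6 + \frac{1}{3}\right) \left(-6\right) 57 = - 72 \left(\left(- \frac{17}{3}\right) \left(-6\right)\right) 57 = \left(-72\right) 34 \cdot 57 = \left(-2448\right) 57 = -139536$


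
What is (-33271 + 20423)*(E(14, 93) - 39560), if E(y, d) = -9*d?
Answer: 519020656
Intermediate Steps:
(-33271 + 20423)*(E(14, 93) - 39560) = (-33271 + 20423)*(-9*93 - 39560) = -12848*(-837 - 39560) = -12848*(-40397) = 519020656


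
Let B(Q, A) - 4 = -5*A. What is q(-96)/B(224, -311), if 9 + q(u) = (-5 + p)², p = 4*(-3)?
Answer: 280/1559 ≈ 0.17960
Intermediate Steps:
p = -12
q(u) = 280 (q(u) = -9 + (-5 - 12)² = -9 + (-17)² = -9 + 289 = 280)
B(Q, A) = 4 - 5*A
q(-96)/B(224, -311) = 280/(4 - 5*(-311)) = 280/(4 + 1555) = 280/1559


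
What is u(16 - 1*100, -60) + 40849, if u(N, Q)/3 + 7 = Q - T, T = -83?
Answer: 40897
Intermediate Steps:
u(N, Q) = 228 + 3*Q (u(N, Q) = -21 + 3*(Q - 1*(-83)) = -21 + 3*(Q + 83) = -21 + 3*(83 + Q) = -21 + (249 + 3*Q) = 228 + 3*Q)
u(16 - 1*100, -60) + 40849 = (228 + 3*(-60)) + 40849 = (228 - 180) + 40849 = 48 + 40849 = 40897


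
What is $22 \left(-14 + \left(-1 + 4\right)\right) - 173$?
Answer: $-415$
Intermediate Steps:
$22 \left(-14 + \left(-1 + 4\right)\right) - 173 = 22 \left(-14 + 3\right) - 173 = 22 \left(-11\right) - 173 = -242 - 173 = -415$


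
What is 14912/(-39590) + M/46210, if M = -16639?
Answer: -134782153/182945390 ≈ -0.73673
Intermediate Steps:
14912/(-39590) + M/46210 = 14912/(-39590) - 16639/46210 = 14912*(-1/39590) - 16639*1/46210 = -7456/19795 - 16639/46210 = -134782153/182945390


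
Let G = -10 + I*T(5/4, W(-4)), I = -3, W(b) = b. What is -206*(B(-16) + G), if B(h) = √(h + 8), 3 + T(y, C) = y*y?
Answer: 9373/8 - 412*I*√2 ≈ 1171.6 - 582.66*I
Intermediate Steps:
T(y, C) = -3 + y² (T(y, C) = -3 + y*y = -3 + y²)
B(h) = √(8 + h)
G = -91/16 (G = -10 - 3*(-3 + (5/4)²) = -10 - 3*(-3 + 25/16) = -10 - 3*(-23/16) = -10 + 69/16 = -91/16 ≈ -5.6875)
-206*(B(-16) + G) = -206*(√(8 - 16) - 91/16) = -206*(√(-8) - 91/16) = -206*(2*I*√2 - 91/16) = -206*(-91/16 + 2*I*√2) = 9373/8 - 412*I*√2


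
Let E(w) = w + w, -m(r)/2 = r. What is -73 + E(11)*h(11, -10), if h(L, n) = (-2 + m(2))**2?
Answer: 719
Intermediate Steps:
m(r) = -2*r
E(w) = 2*w
h(L, n) = 36 (h(L, n) = (-2 - 2*2)**2 = (-2 - 4)**2 = (-6)**2 = 36)
-73 + E(11)*h(11, -10) = -73 + (2*11)*36 = -73 + 22*36 = -73 + 792 = 719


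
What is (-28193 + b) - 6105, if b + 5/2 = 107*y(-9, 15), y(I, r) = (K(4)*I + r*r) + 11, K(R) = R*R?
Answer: -48913/2 ≈ -24457.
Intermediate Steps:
K(R) = R**2
y(I, r) = 11 + r**2 + 16*I (y(I, r) = (4**2*I + r*r) + 11 = (16*I + r**2) + 11 = (r**2 + 16*I) + 11 = 11 + r**2 + 16*I)
b = 19683/2 (b = -5/2 + 107*(11 + 15**2 + 16*(-9)) = -5/2 + 107*(11 + 225 - 144) = -5/2 + 107*92 = -5/2 + 9844 = 19683/2 ≈ 9841.5)
(-28193 + b) - 6105 = (-28193 + 19683/2) - 6105 = -36703/2 - 6105 = -48913/2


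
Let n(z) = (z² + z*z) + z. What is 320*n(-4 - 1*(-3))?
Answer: 320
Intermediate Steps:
n(z) = z + 2*z² (n(z) = (z² + z²) + z = 2*z² + z = z + 2*z²)
320*n(-4 - 1*(-3)) = 320*((-4 - 1*(-3))*(1 + 2*(-4 - 1*(-3)))) = 320*((-4 + 3)*(1 + 2*(-4 + 3))) = 320*(-(1 + 2*(-1))) = 320*(-(1 - 2)) = 320*(-1*(-1)) = 320*1 = 320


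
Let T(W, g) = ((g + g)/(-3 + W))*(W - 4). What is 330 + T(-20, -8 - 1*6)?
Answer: 6918/23 ≈ 300.78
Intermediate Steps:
T(W, g) = 2*g*(-4 + W)/(-3 + W) (T(W, g) = ((2*g)/(-3 + W))*(-4 + W) = (2*g/(-3 + W))*(-4 + W) = 2*g*(-4 + W)/(-3 + W))
330 + T(-20, -8 - 1*6) = 330 + 2*(-8 - 1*6)*(-4 - 20)/(-3 - 20) = 330 + 2*(-8 - 6)*(-24)/(-23) = 330 + 2*(-14)*(-1/23)*(-24) = 330 - 672/23 = 6918/23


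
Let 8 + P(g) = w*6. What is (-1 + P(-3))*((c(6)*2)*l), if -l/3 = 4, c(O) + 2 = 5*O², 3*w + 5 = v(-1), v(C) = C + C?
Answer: 98256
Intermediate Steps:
v(C) = 2*C
w = -7/3 (w = -5/3 + (2*(-1))/3 = -5/3 + (⅓)*(-2) = -5/3 - ⅔ = -7/3 ≈ -2.3333)
c(O) = -2 + 5*O²
l = -12 (l = -3*4 = -12)
P(g) = -22 (P(g) = -8 - 7/3*6 = -8 - 14 = -22)
(-1 + P(-3))*((c(6)*2)*l) = (-1 - 22)*(((-2 + 5*6²)*2)*(-12)) = -23*(-2 + 5*36)*2*(-12) = -23*(-2 + 180)*2*(-12) = -23*178*2*(-12) = -8188*(-12) = -23*(-4272) = 98256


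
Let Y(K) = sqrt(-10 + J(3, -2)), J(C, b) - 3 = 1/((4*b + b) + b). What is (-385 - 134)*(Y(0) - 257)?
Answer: 133383 - 173*I*sqrt(255)/2 ≈ 1.3338e+5 - 1381.3*I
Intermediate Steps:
J(C, b) = 3 + 1/(6*b) (J(C, b) = 3 + 1/((4*b + b) + b) = 3 + 1/(5*b + b) = 3 + 1/(6*b))
Y(K) = I*sqrt(255)/6 (Y(K) = sqrt(-10 + (3 + (1/6)/(-2))) = sqrt(-10 + (3 + (1/6)*(-1/2))) = sqrt(-10 + (3 - 1/12)) = sqrt(-10 + 35/12) = sqrt(-85/12) = I*sqrt(255)/6)
(-385 - 134)*(Y(0) - 257) = (-385 - 134)*(I*sqrt(255)/6 - 257) = -519*(-257 + I*sqrt(255)/6) = 133383 - 173*I*sqrt(255)/2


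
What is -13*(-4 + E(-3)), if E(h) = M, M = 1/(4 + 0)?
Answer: 195/4 ≈ 48.750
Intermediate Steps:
M = 1/4 ≈ 0.25000
E(h) = 1/4
-13*(-4 + E(-3)) = -13*(-4 + 1/4) = -13*(-15/4) = 195/4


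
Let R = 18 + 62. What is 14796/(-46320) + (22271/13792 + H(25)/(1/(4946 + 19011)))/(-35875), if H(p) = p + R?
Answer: -6726366818663/95494084000 ≈ -70.438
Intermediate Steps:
R = 80
H(p) = 80 + p (H(p) = p + 80 = 80 + p)
14796/(-46320) + (22271/13792 + H(25)/(1/(4946 + 19011)))/(-35875) = 14796/(-46320) + (22271/13792 + (80 + 25)/(1/(4946 + 19011)))/(-35875) = 14796*(-1/46320) + (22271*(1/13792) + 105/(1/23957))*(-1/35875) = -1233/3860 + (22271/13792 + 105/(1/23957))*(-1/35875) = -1233/3860 + (22271/13792 + 105*23957)*(-1/35875) = -1233/3860 + (22271/13792 + 2515485)*(-1/35875) = -1233/3860 + (34693591391/13792)*(-1/35875) = -1233/3860 - 34693591391/494788000 = -6726366818663/95494084000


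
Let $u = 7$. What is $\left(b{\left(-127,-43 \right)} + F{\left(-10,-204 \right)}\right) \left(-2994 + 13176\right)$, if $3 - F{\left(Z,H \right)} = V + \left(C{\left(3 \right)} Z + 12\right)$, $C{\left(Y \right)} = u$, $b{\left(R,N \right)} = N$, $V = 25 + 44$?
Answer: $-519282$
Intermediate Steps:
$V = 69$
$C{\left(Y \right)} = 7$
$F{\left(Z,H \right)} = -78 - 7 Z$ ($F{\left(Z,H \right)} = 3 - \left(69 + \left(7 Z + 12\right)\right) = 3 - \left(69 + \left(12 + 7 Z\right)\right) = 3 - \left(81 + 7 Z\right) = -78 - 7 Z$)
$\left(b{\left(-127,-43 \right)} + F{\left(-10,-204 \right)}\right) \left(-2994 + 13176\right) = \left(-43 - 8\right) \left(-2994 + 13176\right) = \left(-43 + \left(-78 + 70\right)\right) 10182 = \left(-43 - 8\right) 10182 = \left(-51\right) 10182 = -519282$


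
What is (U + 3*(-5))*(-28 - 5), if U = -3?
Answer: 594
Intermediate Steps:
(U + 3*(-5))*(-28 - 5) = (-3 + 3*(-5))*(-28 - 5) = (-3 - 15)*(-33) = -18*(-33) = 594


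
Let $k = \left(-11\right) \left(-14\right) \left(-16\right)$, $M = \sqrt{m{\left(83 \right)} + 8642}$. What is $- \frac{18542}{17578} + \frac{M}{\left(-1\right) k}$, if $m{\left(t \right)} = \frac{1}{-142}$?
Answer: $- \frac{9271}{8789} + \frac{\sqrt{174257146}}{349888} \approx -1.0171$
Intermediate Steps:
$m{\left(t \right)} = - \frac{1}{142}$
$M = \frac{\sqrt{174257146}}{142}$ ($M = \sqrt{- \frac{1}{142} + 8642} = \sqrt{\frac{1227163}{142}} = \frac{\sqrt{174257146}}{142} \approx 92.962$)
$k = -2464$ ($k = 154 \left(-16\right) = -2464$)
$- \frac{18542}{17578} + \frac{M}{\left(-1\right) k} = - \frac{18542}{17578} + \frac{\frac{1}{142} \sqrt{174257146}}{\left(-1\right) \left(-2464\right)} = \left(-18542\right) \frac{1}{17578} + \frac{\frac{1}{142} \sqrt{174257146}}{2464} = - \frac{9271}{8789} + \frac{\sqrt{174257146}}{142} \cdot \frac{1}{2464} = - \frac{9271}{8789} + \frac{\sqrt{174257146}}{349888}$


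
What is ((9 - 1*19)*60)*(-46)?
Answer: 27600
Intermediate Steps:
((9 - 1*19)*60)*(-46) = ((9 - 19)*60)*(-46) = -10*60*(-46) = -600*(-46) = 27600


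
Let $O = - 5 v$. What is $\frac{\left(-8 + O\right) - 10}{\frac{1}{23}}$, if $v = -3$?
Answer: $-69$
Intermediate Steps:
$O = 15$ ($O = \left(-5\right) \left(-3\right) = 15$)
$\frac{\left(-8 + O\right) - 10}{\frac{1}{23}} = \frac{\left(-8 + 15\right) - 10}{\frac{1}{23}} = \frac{1}{\frac{1}{23}} \left(7 - 10\right) = 23 \left(-3\right) = -69$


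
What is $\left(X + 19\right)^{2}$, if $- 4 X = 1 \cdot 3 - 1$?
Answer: $\frac{1369}{4} \approx 342.25$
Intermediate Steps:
$X = - \frac{1}{2}$ ($X = - \frac{1 \cdot 3 - 1}{4} = - \frac{3 - 1}{4} = \left(- \frac{1}{4}\right) 2 = - \frac{1}{2} \approx -0.5$)
$\left(X + 19\right)^{2} = \left(- \frac{1}{2} + 19\right)^{2} = \left(\frac{37}{2}\right)^{2} = \frac{1369}{4}$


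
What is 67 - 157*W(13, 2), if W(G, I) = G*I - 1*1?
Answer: -3858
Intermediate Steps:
W(G, I) = -1 + G*I (W(G, I) = G*I - 1 = -1 + G*I)
67 - 157*W(13, 2) = 67 - 157*(-1 + 13*2) = 67 - 157*(-1 + 26) = 67 - 157*25 = 67 - 3925 = -3858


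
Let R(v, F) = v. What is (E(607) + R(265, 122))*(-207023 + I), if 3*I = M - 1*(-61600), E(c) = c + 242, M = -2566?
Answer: -208702330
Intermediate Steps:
E(c) = 242 + c
I = 19678 (I = (-2566 - 1*(-61600))/3 = (-2566 + 61600)/3 = (⅓)*59034 = 19678)
(E(607) + R(265, 122))*(-207023 + I) = ((242 + 607) + 265)*(-207023 + 19678) = (849 + 265)*(-187345) = 1114*(-187345) = -208702330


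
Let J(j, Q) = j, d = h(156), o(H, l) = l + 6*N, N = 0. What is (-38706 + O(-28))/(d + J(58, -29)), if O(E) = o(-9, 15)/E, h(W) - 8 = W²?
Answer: -361261/227752 ≈ -1.5862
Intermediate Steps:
h(W) = 8 + W²
o(H, l) = l (o(H, l) = l + 6*0 = l + 0 = l)
d = 24344 (d = 8 + 156² = 8 + 24336 = 24344)
O(E) = 15/E
(-38706 + O(-28))/(d + J(58, -29)) = (-38706 + 15/(-28))/(24344 + 58) = (-38706 + 15*(-1/28))/24402 = (-38706 - 15/28)*(1/24402) = -1083783/28*1/24402 = -361261/227752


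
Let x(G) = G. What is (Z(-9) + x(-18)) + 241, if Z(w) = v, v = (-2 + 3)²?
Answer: 224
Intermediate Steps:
v = 1 (v = 1² = 1)
Z(w) = 1
(Z(-9) + x(-18)) + 241 = (1 - 18) + 241 = -17 + 241 = 224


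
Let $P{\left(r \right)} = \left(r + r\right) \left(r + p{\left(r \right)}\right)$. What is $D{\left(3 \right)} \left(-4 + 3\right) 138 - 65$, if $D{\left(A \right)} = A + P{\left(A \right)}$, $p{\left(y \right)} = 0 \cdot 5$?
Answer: $-2963$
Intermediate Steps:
$p{\left(y \right)} = 0$
$P{\left(r \right)} = 2 r^{2}$ ($P{\left(r \right)} = \left(r + r\right) \left(r + 0\right) = 2 r r = 2 r^{2}$)
$D{\left(A \right)} = A + 2 A^{2}$
$D{\left(3 \right)} \left(-4 + 3\right) 138 - 65 = 3 \left(1 + 2 \cdot 3\right) \left(-4 + 3\right) 138 - 65 = 3 \left(1 + 6\right) \left(-1\right) 138 - 65 = 3 \cdot 7 \left(-1\right) 138 - 65 = 21 \left(-1\right) 138 - 65 = \left(-21\right) 138 - 65 = -2898 - 65 = -2963$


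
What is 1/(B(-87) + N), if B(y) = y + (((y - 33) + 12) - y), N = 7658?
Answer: 1/7550 ≈ 0.00013245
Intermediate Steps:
B(y) = -21 + y (B(y) = y + (((-33 + y) + 12) - y) = y + ((-21 + y) - y) = y - 21 = -21 + y)
1/(B(-87) + N) = 1/((-21 - 87) + 7658) = 1/(-108 + 7658) = 1/7550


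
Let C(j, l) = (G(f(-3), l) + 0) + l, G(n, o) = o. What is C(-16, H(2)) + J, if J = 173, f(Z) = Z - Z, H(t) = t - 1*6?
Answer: 165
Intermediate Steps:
H(t) = -6 + t (H(t) = t - 6 = -6 + t)
f(Z) = 0
C(j, l) = 2*l (C(j, l) = (l + 0) + l = l + l = 2*l)
C(-16, H(2)) + J = 2*(-6 + 2) + 173 = 2*(-4) + 173 = -8 + 173 = 165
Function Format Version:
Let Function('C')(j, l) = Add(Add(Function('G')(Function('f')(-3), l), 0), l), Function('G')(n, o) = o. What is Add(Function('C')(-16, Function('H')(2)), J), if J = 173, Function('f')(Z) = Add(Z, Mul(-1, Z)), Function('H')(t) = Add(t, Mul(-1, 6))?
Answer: 165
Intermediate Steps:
Function('H')(t) = Add(-6, t) (Function('H')(t) = Add(t, -6) = Add(-6, t))
Function('f')(Z) = 0
Function('C')(j, l) = Mul(2, l) (Function('C')(j, l) = Add(Add(l, 0), l) = Add(l, l) = Mul(2, l))
Add(Function('C')(-16, Function('H')(2)), J) = Add(Mul(2, Add(-6, 2)), 173) = Add(Mul(2, -4), 173) = Add(-8, 173) = 165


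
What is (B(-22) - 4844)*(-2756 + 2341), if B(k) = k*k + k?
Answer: 1818530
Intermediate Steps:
B(k) = k + k² (B(k) = k² + k = k + k²)
(B(-22) - 4844)*(-2756 + 2341) = (-22*(1 - 22) - 4844)*(-2756 + 2341) = (-22*(-21) - 4844)*(-415) = (462 - 4844)*(-415) = -4382*(-415) = 1818530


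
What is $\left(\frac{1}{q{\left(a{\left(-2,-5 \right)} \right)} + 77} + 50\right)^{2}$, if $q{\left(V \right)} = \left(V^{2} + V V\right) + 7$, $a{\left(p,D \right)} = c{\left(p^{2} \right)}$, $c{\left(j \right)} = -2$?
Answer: $\frac{21169201}{8464} \approx 2501.1$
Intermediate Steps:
$a{\left(p,D \right)} = -2$
$q{\left(V \right)} = 7 + 2 V^{2}$ ($q{\left(V \right)} = \left(V^{2} + V^{2}\right) + 7 = 2 V^{2} + 7 = 7 + 2 V^{2}$)
$\left(\frac{1}{q{\left(a{\left(-2,-5 \right)} \right)} + 77} + 50\right)^{2} = \left(\frac{1}{\left(7 + 2 \left(-2\right)^{2}\right) + 77} + 50\right)^{2} = \left(\frac{1}{\left(7 + 2 \cdot 4\right) + 77} + 50\right)^{2} = \left(\frac{1}{\left(7 + 8\right) + 77} + 50\right)^{2} = \left(\frac{1}{15 + 77} + 50\right)^{2} = \left(\frac{1}{92} + 50\right)^{2} = \left(\frac{4601}{92}\right)^{2} = \frac{21169201}{8464}$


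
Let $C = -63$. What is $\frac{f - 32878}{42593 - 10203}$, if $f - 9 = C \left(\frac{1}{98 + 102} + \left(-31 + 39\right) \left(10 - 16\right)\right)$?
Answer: $- \frac{5969063}{6478000} \approx -0.92144$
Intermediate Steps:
$f = \frac{606537}{200}$ ($f = 9 - 63 \left(\frac{1}{98 + 102} + \left(-31 + 39\right) \left(10 - 16\right)\right) = 9 - 63 \left(\frac{1}{200} + 8 \left(-6\right)\right) = 9 - 63 \left(\frac{1}{200} - 48\right) = 9 - - \frac{604737}{200} = 9 + \frac{604737}{200} = \frac{606537}{200} \approx 3032.7$)
$\frac{f - 32878}{42593 - 10203} = \frac{\frac{606537}{200} - 32878}{42593 - 10203} = - \frac{5969063}{200 \cdot 32390} = \left(- \frac{5969063}{200}\right) \frac{1}{32390} = - \frac{5969063}{6478000}$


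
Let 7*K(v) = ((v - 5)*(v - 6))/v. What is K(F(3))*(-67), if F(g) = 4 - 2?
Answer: -402/7 ≈ -57.429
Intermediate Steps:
F(g) = 2
K(v) = (-6 + v)*(-5 + v)/(7*v) (K(v) = (((v - 5)*(v - 6))/v)/7 = (((-5 + v)*(-6 + v))/v)/7 = (((-6 + v)*(-5 + v))/v)/7 = ((-6 + v)*(-5 + v)/v)/7 = (-6 + v)*(-5 + v)/(7*v))
K(F(3))*(-67) = ((⅐)*(30 + 2*(-11 + 2))/2)*(-67) = ((⅐)*(½)*(30 + 2*(-9)))*(-67) = ((⅐)*(½)*(30 - 18))*(-67) = ((⅐)*(½)*12)*(-67) = (6/7)*(-67) = -402/7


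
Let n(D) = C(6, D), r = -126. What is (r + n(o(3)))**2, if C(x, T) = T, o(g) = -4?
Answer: 16900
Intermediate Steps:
n(D) = D
(r + n(o(3)))**2 = (-126 - 4)**2 = (-130)**2 = 16900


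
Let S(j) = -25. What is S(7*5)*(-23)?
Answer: 575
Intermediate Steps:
S(7*5)*(-23) = -25*(-23) = 575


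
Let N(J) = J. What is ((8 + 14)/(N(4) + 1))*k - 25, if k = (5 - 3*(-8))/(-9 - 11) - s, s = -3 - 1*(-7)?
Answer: -2449/50 ≈ -48.980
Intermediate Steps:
s = 4 (s = -3 + 7 = 4)
k = -109/20 (k = (5 - 3*(-8))/(-9 - 11) - 1*4 = (5 + 24)/(-20) - 4 = 29*(-1/20) - 4 = -29/20 - 4 = -109/20 ≈ -5.4500)
((8 + 14)/(N(4) + 1))*k - 25 = ((8 + 14)/(4 + 1))*(-109/20) - 25 = (22/5)*(-109/20) - 25 = -1199/50 - 25 = -2449/50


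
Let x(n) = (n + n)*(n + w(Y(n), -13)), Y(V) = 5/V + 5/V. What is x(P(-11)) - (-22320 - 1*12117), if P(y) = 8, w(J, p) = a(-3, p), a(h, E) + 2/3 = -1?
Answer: 103615/3 ≈ 34538.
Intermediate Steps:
a(h, E) = -5/3 (a(h, E) = -⅔ - 1 = -5/3)
Y(V) = 10/V
w(J, p) = -5/3
x(n) = 2*n*(-5/3 + n) (x(n) = (n + n)*(n - 5/3) = (2*n)*(-5/3 + n) = 2*n*(-5/3 + n))
x(P(-11)) - (-22320 - 1*12117) = (⅔)*8*(-5 + 3*8) - (-22320 - 1*12117) = (⅔)*8*(-5 + 24) - (-22320 - 12117) = (⅔)*8*19 - 1*(-34437) = 304/3 + 34437 = 103615/3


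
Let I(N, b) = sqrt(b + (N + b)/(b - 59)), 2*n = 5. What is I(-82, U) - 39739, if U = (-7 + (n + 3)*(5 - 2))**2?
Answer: -39739 + sqrt(226285)/50 ≈ -39730.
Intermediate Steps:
n = 5/2 (n = (1/2)*5 = 5/2 ≈ 2.5000)
U = 361/4 (U = (-7 + (5/2 + 3)*(5 - 2))**2 = (-7 + (11/2)*3)**2 = (-7 + 33/2)**2 = (19/2)**2 = 361/4 ≈ 90.250)
I(N, b) = sqrt(b + (N + b)/(-59 + b))
I(-82, U) - 39739 = sqrt((-82 + 361/4 + 361*(-59 + 361/4)/4)/(-59 + 361/4)) - 39739 = sqrt((-82 + 361/4 + (361/4)*(125/4))/(125/4)) - 39739 = sqrt(4*(-82 + 361/4 + 45125/16)/125) - 39739 = sqrt((4/125)*(45257/16)) - 39739 = sqrt(45257/500) - 39739 = sqrt(226285)/50 - 39739 = -39739 + sqrt(226285)/50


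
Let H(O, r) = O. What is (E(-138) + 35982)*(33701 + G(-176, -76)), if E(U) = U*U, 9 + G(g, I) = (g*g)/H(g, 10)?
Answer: 1844251416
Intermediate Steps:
G(g, I) = -9 + g (G(g, I) = -9 + (g*g)/g = -9 + g²/g = -9 + g)
E(U) = U²
(E(-138) + 35982)*(33701 + G(-176, -76)) = ((-138)² + 35982)*(33701 + (-9 - 176)) = (19044 + 35982)*(33701 - 185) = 55026*33516 = 1844251416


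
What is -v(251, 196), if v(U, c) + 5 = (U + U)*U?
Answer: -125997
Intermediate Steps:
v(U, c) = -5 + 2*U² (v(U, c) = -5 + (U + U)*U = -5 + (2*U)*U = -5 + 2*U²)
-v(251, 196) = -(-5 + 2*251²) = -(-5 + 2*63001) = -(-5 + 126002) = -1*125997 = -125997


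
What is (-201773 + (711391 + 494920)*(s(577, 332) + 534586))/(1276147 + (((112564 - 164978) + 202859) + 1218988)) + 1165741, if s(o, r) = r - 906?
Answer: 3728245422739/2645580 ≈ 1.4092e+6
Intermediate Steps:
s(o, r) = -906 + r
(-201773 + (711391 + 494920)*(s(577, 332) + 534586))/(1276147 + (((112564 - 164978) + 202859) + 1218988)) + 1165741 = (-201773 + (711391 + 494920)*((-906 + 332) + 534586))/(1276147 + (((112564 - 164978) + 202859) + 1218988)) + 1165741 = (-201773 + 1206311*(-574 + 534586))/(1276147 + ((-52414 + 202859) + 1218988)) + 1165741 = (-201773 + 1206311*534012)/(1276147 + (150445 + 1218988)) + 1165741 = (-201773 + 644184549732)/(1276147 + 1369433) + 1165741 = 644184347959/2645580 + 1165741 = 3728245422739/2645580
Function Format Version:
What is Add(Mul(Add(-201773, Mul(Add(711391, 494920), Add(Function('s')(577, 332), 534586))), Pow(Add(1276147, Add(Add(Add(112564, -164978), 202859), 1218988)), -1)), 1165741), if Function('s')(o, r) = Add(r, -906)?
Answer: Rational(3728245422739, 2645580) ≈ 1.4092e+6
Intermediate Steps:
Function('s')(o, r) = Add(-906, r)
Add(Mul(Add(-201773, Mul(Add(711391, 494920), Add(Function('s')(577, 332), 534586))), Pow(Add(1276147, Add(Add(Add(112564, -164978), 202859), 1218988)), -1)), 1165741) = Add(Mul(Add(-201773, Mul(Add(711391, 494920), Add(Add(-906, 332), 534586))), Pow(Add(1276147, Add(Add(Add(112564, -164978), 202859), 1218988)), -1)), 1165741) = Add(Mul(Add(-201773, Mul(1206311, Add(-574, 534586))), Pow(Add(1276147, Add(Add(-52414, 202859), 1218988)), -1)), 1165741) = Add(Mul(Add(-201773, Mul(1206311, 534012)), Pow(Add(1276147, Add(150445, 1218988)), -1)), 1165741) = Add(Mul(Add(-201773, 644184549732), Pow(Add(1276147, 1369433), -1)), 1165741) = Add(Mul(644184347959, Pow(2645580, -1)), 1165741) = Add(Mul(644184347959, Rational(1, 2645580)), 1165741) = Add(Rational(644184347959, 2645580), 1165741) = Rational(3728245422739, 2645580)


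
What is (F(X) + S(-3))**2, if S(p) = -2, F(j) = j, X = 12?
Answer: 100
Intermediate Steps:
(F(X) + S(-3))**2 = (12 - 2)**2 = 10**2 = 100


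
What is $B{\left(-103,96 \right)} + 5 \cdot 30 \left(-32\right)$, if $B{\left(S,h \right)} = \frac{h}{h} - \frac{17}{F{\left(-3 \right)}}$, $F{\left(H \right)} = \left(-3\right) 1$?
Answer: $- \frac{14380}{3} \approx -4793.3$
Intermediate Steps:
$F{\left(H \right)} = -3$
$B{\left(S,h \right)} = \frac{20}{3}$ ($B{\left(S,h \right)} = \frac{h}{h} - \frac{17}{-3} = 1 - - \frac{17}{3} = 1 + \frac{17}{3} = \frac{20}{3}$)
$B{\left(-103,96 \right)} + 5 \cdot 30 \left(-32\right) = \frac{20}{3} + 5 \cdot 30 \left(-32\right) = \frac{20}{3} + 150 \left(-32\right) = \frac{20}{3} - 4800 = - \frac{14380}{3}$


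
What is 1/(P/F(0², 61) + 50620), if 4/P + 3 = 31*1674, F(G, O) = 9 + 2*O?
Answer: 6797721/344100637024 ≈ 1.9755e-5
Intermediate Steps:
P = 4/51891 (P = 4/(-3 + 31*1674) = 4/(-3 + 51894) = 4/51891 ≈ 7.7085e-5)
1/(P/F(0², 61) + 50620) = 1/(4/(51891*(9 + 2*61)) + 50620) = 1/(4/(51891*(9 + 122)) + 50620) = 1/((4/51891)/131 + 50620) = 1/((4/51891)*(1/131) + 50620) = 1/(4/6797721 + 50620) = 1/(344100637024/6797721) = 6797721/344100637024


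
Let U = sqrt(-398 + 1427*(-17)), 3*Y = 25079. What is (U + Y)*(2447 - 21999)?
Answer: -490344608/3 - 19552*I*sqrt(24657) ≈ -1.6345e+8 - 3.0702e+6*I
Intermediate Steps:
Y = 25079/3 (Y = (1/3)*25079 = 25079/3 ≈ 8359.7)
U = I*sqrt(24657) (U = sqrt(-398 - 24259) = sqrt(-24657) = I*sqrt(24657) ≈ 157.03*I)
(U + Y)*(2447 - 21999) = (I*sqrt(24657) + 25079/3)*(2447 - 21999) = (25079/3 + I*sqrt(24657))*(-19552) = -490344608/3 - 19552*I*sqrt(24657)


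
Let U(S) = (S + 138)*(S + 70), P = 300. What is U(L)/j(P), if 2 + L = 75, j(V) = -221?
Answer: -2321/17 ≈ -136.53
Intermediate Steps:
L = 73 (L = -2 + 75 = 73)
U(S) = (70 + S)*(138 + S) (U(S) = (138 + S)*(70 + S) = (70 + S)*(138 + S))
U(L)/j(P) = (9660 + 73**2 + 208*73)/(-221) = (9660 + 5329 + 15184)*(-1/221) = 30173*(-1/221) = -2321/17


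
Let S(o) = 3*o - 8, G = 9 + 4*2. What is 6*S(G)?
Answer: 258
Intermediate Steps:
G = 17 (G = 9 + 8 = 17)
S(o) = -8 + 3*o
6*S(G) = 6*(-8 + 3*17) = 6*(-8 + 51) = 6*43 = 258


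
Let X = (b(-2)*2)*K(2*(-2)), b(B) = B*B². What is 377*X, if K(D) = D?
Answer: 24128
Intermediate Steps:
b(B) = B³
X = 64 (X = ((-2)³*2)*(2*(-2)) = -8*2*(-4) = -16*(-4) = 64)
377*X = 377*64 = 24128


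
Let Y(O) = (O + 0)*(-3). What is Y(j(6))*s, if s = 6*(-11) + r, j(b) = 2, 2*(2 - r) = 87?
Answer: 645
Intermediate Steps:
r = -83/2 (r = 2 - ½*87 = 2 - 87/2 = -83/2 ≈ -41.500)
s = -215/2 (s = 6*(-11) - 83/2 = -66 - 83/2 = -215/2 ≈ -107.50)
Y(O) = -3*O (Y(O) = O*(-3) = -3*O)
Y(j(6))*s = -3*2*(-215/2) = -6*(-215/2) = 645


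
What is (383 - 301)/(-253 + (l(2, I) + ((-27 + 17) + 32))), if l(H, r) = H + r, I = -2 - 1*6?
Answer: -82/237 ≈ -0.34599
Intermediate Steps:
I = -8 (I = -2 - 6 = -8)
(383 - 301)/(-253 + (l(2, I) + ((-27 + 17) + 32))) = (383 - 301)/(-253 + ((2 - 8) + ((-27 + 17) + 32))) = 82/(-253 + (-6 + (-10 + 32))) = 82/(-253 + (-6 + 22)) = 82/(-253 + 16) = 82/(-237) = 82*(-1/237) = -82/237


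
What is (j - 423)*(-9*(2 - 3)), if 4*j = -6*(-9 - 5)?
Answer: -3618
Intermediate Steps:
j = 21 (j = (-6*(-9 - 5))/4 = (-6*(-14))/4 = (¼)*84 = 21)
(j - 423)*(-9*(2 - 3)) = (21 - 423)*(-9*(2 - 3)) = -(-3618)*(-1) = -402*9 = -3618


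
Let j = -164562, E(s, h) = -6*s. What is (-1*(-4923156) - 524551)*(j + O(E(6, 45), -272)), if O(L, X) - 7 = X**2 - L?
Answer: -398227703675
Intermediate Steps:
O(L, X) = 7 + X**2 - L (O(L, X) = 7 + (X**2 - L) = 7 + X**2 - L)
(-1*(-4923156) - 524551)*(j + O(E(6, 45), -272)) = (-1*(-4923156) - 524551)*(-164562 + (7 + (-272)**2 - (-6)*6)) = (4923156 - 524551)*(-164562 + (7 + 73984 - 1*(-36))) = 4398605*(-164562 + (7 + 73984 + 36)) = 4398605*(-164562 + 74027) = 4398605*(-90535) = -398227703675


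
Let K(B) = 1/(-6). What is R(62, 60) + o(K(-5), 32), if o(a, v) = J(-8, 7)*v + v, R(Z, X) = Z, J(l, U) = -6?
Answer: -98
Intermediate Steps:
K(B) = -⅙
o(a, v) = -5*v (o(a, v) = -6*v + v = -5*v)
R(62, 60) + o(K(-5), 32) = 62 - 5*32 = 62 - 160 = -98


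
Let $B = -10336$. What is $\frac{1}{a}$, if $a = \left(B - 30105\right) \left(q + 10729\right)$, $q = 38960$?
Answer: $- \frac{1}{2009472849} \approx -4.9764 \cdot 10^{-10}$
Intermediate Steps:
$a = -2009472849$ ($a = \left(-10336 - 30105\right) \left(38960 + 10729\right) = \left(-40441\right) 49689 = -2009472849$)
$\frac{1}{a} = \frac{1}{-2009472849} = - \frac{1}{2009472849}$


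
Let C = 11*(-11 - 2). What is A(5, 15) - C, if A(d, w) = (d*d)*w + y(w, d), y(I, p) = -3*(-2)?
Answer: 524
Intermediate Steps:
y(I, p) = 6
A(d, w) = 6 + w*d² (A(d, w) = (d*d)*w + 6 = d²*w + 6 = w*d² + 6 = 6 + w*d²)
C = -143 (C = 11*(-13) = -143)
A(5, 15) - C = (6 + 15*5²) - 1*(-143) = (6 + 15*25) + 143 = (6 + 375) + 143 = 381 + 143 = 524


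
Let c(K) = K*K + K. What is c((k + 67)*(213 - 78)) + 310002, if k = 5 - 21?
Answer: 47720112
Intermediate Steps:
k = -16
c(K) = K + K² (c(K) = K² + K = K + K²)
c((k + 67)*(213 - 78)) + 310002 = ((-16 + 67)*(213 - 78))*(1 + (-16 + 67)*(213 - 78)) + 310002 = (51*135)*(1 + 51*135) + 310002 = 6885*(1 + 6885) + 310002 = 6885*6886 + 310002 = 47410110 + 310002 = 47720112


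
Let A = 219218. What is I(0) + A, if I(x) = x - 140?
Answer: 219078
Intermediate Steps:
I(x) = -140 + x
I(0) + A = (-140 + 0) + 219218 = -140 + 219218 = 219078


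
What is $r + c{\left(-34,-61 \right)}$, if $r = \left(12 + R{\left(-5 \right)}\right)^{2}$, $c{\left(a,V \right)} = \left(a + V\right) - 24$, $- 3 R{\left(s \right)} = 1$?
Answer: $\frac{154}{9} \approx 17.111$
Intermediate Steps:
$R{\left(s \right)} = - \frac{1}{3}$ ($R{\left(s \right)} = \left(- \frac{1}{3}\right) 1 = - \frac{1}{3}$)
$c{\left(a,V \right)} = -24 + V + a$ ($c{\left(a,V \right)} = \left(V + a\right) - 24 = -24 + V + a$)
$r = \frac{1225}{9}$ ($r = \left(12 - \frac{1}{3}\right)^{2} = \left(\frac{35}{3}\right)^{2} = \frac{1225}{9} \approx 136.11$)
$r + c{\left(-34,-61 \right)} = \frac{1225}{9} - 119 = \frac{154}{9}$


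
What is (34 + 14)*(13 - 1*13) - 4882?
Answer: -4882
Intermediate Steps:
(34 + 14)*(13 - 1*13) - 4882 = 48*(13 - 13) - 4882 = 48*0 - 4882 = 0 - 4882 = -4882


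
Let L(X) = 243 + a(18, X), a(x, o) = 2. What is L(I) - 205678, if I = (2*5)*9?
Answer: -205433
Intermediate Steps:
I = 90 (I = 10*9 = 90)
L(X) = 245 (L(X) = 243 + 2 = 245)
L(I) - 205678 = 245 - 205678 = -205433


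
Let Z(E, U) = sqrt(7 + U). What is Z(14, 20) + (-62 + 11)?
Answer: -51 + 3*sqrt(3) ≈ -45.804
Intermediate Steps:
Z(14, 20) + (-62 + 11) = sqrt(7 + 20) + (-62 + 11) = sqrt(27) - 51 = 3*sqrt(3) - 51 = -51 + 3*sqrt(3)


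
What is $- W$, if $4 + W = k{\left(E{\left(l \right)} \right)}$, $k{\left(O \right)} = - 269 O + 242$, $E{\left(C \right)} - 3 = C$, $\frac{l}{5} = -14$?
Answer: $-18261$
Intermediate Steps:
$l = -70$ ($l = 5 \left(-14\right) = -70$)
$E{\left(C \right)} = 3 + C$
$k{\left(O \right)} = 242 - 269 O$
$W = 18261$ ($W = -4 - \left(-242 + 269 \left(3 - 70\right)\right) = -4 + \left(242 - -18023\right) = -4 + \left(242 + 18023\right) = -4 + 18265 = 18261$)
$- W = \left(-1\right) 18261 = -18261$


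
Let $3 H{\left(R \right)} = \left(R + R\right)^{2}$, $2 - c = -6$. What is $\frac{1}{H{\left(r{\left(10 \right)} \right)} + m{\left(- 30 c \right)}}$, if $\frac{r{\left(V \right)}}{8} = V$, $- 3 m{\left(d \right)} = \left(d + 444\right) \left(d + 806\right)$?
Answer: $- \frac{3}{89864} \approx -3.3384 \cdot 10^{-5}$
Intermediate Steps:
$c = 8$ ($c = 2 - -6 = 2 + 6 = 8$)
$m{\left(d \right)} = - \frac{\left(444 + d\right) \left(806 + d\right)}{3}$ ($m{\left(d \right)} = - \frac{\left(d + 444\right) \left(d + 806\right)}{3} = - \frac{\left(444 + d\right) \left(806 + d\right)}{3}$)
$r{\left(V \right)} = 8 V$
$H{\left(R \right)} = \frac{4 R^{2}}{3}$ ($H{\left(R \right)} = \frac{\left(R + R\right)^{2}}{3} = \frac{\left(2 R\right)^{2}}{3} = \frac{4 R^{2}}{3}$)
$\frac{1}{H{\left(r{\left(10 \right)} \right)} + m{\left(- 30 c \right)}} = \frac{1}{\frac{4 \left(8 \cdot 10\right)^{2}}{3} - \left(119288 + 19200 + \frac{1250}{3} \left(-30\right) 8\right)} = \frac{1}{\frac{4 \cdot 80^{2}}{3} - \left(19288 + 19200\right)} = \frac{1}{\frac{4}{3} \cdot 6400 - 38488} = \frac{1}{\frac{25600}{3} - 38488} = \frac{1}{- \frac{89864}{3}} = - \frac{3}{89864}$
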